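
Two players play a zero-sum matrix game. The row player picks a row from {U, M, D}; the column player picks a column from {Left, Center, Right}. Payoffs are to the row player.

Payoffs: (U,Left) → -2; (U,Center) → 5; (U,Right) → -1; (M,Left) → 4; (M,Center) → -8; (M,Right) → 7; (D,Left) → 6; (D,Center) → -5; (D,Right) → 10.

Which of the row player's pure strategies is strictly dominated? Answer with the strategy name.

M

D gives a strictly higher payoff than M against every column: 6 > 4, -5 > -8, 10 > 7.
So M is strictly dominated and the row player never plays it.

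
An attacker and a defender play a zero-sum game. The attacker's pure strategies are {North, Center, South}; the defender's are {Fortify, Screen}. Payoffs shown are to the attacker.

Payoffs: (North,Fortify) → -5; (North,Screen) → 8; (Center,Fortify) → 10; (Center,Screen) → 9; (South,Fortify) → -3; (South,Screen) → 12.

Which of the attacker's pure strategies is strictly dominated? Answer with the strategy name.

North

Center gives a strictly higher payoff than North against every column: 10 > -5, 9 > 8.
So North is strictly dominated and the attacker never plays it.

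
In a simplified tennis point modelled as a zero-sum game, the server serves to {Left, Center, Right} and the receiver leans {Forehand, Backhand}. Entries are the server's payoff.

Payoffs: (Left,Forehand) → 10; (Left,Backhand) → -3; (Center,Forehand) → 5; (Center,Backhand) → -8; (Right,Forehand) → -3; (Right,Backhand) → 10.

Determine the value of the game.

7/2

Row minima: Left → -3, Center → -8, Right → -3; maximin = -3.
Column maxima: Forehand → 10, Backhand → 10; minimax = 10.
-3 ≠ 10, so there is no saddle point; optimal play is mixed.
Center is strictly dominated by Left, so the server never plays it.
On the remaining 2×2 (Left, Right vs Forehand, Backhand):
Let the server play Left with probability p. Expected payoff against Forehand: 10p + (-3)(1−p) = 13p − 3; against Backhand: (-3)p + 10(1−p) = −13p + 10.
Setting these equal: 13p − 3 = −13p + 10 ⇒ 26p = 13 ⇒ p = 1/2, and the value is (13)·(1/2) − 3 = 7/2.
For the receiver: with q = P(Forehand), equating Left's and Right's payoffs gives 13q − 3 = −13q + 10 ⇒ q = 1/2.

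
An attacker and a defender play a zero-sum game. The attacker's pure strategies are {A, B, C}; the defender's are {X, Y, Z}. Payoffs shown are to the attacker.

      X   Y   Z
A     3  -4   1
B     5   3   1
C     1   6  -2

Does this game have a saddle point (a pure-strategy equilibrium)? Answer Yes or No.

Row minima: A → -4, B → 1, C → -2; maximin = 1.
Column maxima: X → 5, Y → 6, Z → 1; minimax = 1.
maximin = minimax = 1, so a saddle point exists.

Yes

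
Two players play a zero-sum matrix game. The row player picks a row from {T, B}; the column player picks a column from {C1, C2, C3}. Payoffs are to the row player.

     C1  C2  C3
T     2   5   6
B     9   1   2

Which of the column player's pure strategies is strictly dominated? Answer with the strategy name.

C3

C2 holds the row player's payoff strictly below C3 in every row: 5 < 6, 1 < 2.
So C3 is strictly dominated for the column player.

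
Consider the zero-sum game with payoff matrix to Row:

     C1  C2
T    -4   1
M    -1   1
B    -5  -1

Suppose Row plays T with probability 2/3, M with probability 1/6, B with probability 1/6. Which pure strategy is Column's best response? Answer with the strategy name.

C1

If Column plays C1, Row's expected payoff is (2/3)·(-4) + (1/6)·(-1) + (1/6)·(-5) = -11/3.
If Column plays C2, Row's expected payoff is (2/3)·1 + (1/6)·1 + (1/6)·(-1) = 2/3.
Column minimizes Row's payoff; the smallest is -11/3, so the best response is C1.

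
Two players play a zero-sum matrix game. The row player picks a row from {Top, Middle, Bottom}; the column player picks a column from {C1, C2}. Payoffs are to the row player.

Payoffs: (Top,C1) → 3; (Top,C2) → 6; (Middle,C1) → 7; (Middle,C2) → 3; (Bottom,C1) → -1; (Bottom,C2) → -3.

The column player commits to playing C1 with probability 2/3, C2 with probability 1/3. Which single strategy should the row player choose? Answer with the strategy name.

Expected payoff of Top: (2/3)·3 + (1/3)·6 = 4.
Expected payoff of Middle: (2/3)·7 + (1/3)·3 = 17/3.
Expected payoff of Bottom: (2/3)·(-1) + (1/3)·(-3) = -5/3.
The largest is 17/3, so the row player's best response is Middle.

Middle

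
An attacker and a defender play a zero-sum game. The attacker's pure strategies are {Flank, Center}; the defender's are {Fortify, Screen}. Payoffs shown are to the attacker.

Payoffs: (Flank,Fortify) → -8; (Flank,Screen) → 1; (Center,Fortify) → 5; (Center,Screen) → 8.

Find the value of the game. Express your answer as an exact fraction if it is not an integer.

5

Row minima: Flank → -8, Center → 5; maximin = 5.
Column maxima: Fortify → 5, Screen → 8; minimax = 5.
Since maximin = minimax = 5, there is a saddle point and the value is 5.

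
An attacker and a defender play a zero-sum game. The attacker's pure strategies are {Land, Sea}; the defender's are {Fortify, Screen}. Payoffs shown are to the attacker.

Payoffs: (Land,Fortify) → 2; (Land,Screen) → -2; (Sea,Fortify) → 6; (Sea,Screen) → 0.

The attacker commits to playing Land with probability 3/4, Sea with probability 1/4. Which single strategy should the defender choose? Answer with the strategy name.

If the defender plays Fortify, the attacker's expected payoff is (3/4)·2 + (1/4)·6 = 3.
If the defender plays Screen, the attacker's expected payoff is (3/4)·(-2) + (1/4)·0 = -3/2.
The defender minimizes the attacker's payoff; the smallest is -3/2, so the best response is Screen.

Screen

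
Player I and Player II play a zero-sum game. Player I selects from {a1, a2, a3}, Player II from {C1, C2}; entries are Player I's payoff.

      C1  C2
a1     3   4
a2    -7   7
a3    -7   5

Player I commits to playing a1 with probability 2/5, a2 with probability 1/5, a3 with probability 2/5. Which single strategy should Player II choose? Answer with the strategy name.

C1

If Player II plays C1, Player I's expected payoff is (2/5)·3 + (1/5)·(-7) + (2/5)·(-7) = -3.
If Player II plays C2, Player I's expected payoff is (2/5)·4 + (1/5)·7 + (2/5)·5 = 5.
Player II minimizes Player I's payoff; the smallest is -3, so the best response is C1.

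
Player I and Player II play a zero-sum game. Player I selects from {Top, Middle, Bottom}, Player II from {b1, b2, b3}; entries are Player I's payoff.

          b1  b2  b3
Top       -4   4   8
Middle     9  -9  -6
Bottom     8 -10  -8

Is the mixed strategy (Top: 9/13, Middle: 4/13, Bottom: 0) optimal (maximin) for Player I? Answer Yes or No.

Yes

Against b1 this mix gives (9/13)·(-4) + (4/13)·9 = 0.
Against b2 this mix gives (9/13)·4 + (4/13)·(-9) = 0.
Against b3 this mix gives (9/13)·8 + (4/13)·(-6) = 48/13.
All of Player II's active replies (b1, b2) yield 0, and no column does worse for Player I. The mix makes Player II indifferent and guarantees 0, so it is optimal.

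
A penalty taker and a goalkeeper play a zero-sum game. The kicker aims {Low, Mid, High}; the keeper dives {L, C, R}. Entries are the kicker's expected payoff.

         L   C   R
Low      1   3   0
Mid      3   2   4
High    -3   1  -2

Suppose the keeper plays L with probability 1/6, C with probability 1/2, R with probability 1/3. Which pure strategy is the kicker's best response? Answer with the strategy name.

Mid

Expected payoff of Low: (1/6)·1 + (1/2)·3 + (1/3)·0 = 5/3.
Expected payoff of Mid: (1/6)·3 + (1/2)·2 + (1/3)·4 = 17/6.
Expected payoff of High: (1/6)·(-3) + (1/2)·1 + (1/3)·(-2) = -2/3.
The largest is 17/6, so the kicker's best response is Mid.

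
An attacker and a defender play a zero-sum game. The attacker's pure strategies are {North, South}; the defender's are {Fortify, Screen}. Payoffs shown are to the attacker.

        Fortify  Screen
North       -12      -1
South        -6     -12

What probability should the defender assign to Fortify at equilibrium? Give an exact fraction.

Row minima: North → -12, South → -12; maximin = -12.
Column maxima: Fortify → -6, Screen → -1; minimax = -6.
-12 ≠ -6, so there is no saddle point; optimal play is mixed.
Let the attacker play North with probability p. Expected payoff against Fortify: (-12)p + (-6)(1−p) = −6p − 6; against Screen: (-1)p + (-12)(1−p) = 11p − 12.
Setting these equal: −6p − 6 = 11p − 12 ⇒ −17p = -6 ⇒ p = 6/17, and the value is (-6)·(6/17) − 6 = -138/17.
For the defender: with q = P(Fortify), equating North's and South's payoffs gives −11q − 1 = 6q − 12 ⇒ q = 11/17.

11/17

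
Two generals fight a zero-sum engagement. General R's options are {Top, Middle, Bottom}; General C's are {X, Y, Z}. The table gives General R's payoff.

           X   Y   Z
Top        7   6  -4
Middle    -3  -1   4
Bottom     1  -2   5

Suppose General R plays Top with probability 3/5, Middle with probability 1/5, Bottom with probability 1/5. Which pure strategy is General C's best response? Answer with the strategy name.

If General C plays X, General R's expected payoff is (3/5)·7 + (1/5)·(-3) + (1/5)·1 = 19/5.
If General C plays Y, General R's expected payoff is (3/5)·6 + (1/5)·(-1) + (1/5)·(-2) = 3.
If General C plays Z, General R's expected payoff is (3/5)·(-4) + (1/5)·4 + (1/5)·5 = -3/5.
General C minimizes General R's payoff; the smallest is -3/5, so the best response is Z.

Z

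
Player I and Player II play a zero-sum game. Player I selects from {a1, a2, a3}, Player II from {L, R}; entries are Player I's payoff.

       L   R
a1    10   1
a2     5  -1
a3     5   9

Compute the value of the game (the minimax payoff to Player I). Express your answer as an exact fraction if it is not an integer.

Row minima: a1 → 1, a2 → -1, a3 → 5; maximin = 5.
Column maxima: L → 10, R → 9; minimax = 9.
5 ≠ 9, so there is no saddle point; optimal play is mixed.
a2 is strictly dominated by a1, so Player I never plays it.
On the remaining 2×2 (a1, a3 vs L, R):
Let Player I play a1 with probability p. Expected payoff against L: 10p + 5(1−p) = 5p + 5; against R: 1p + 9(1−p) = −8p + 9.
Setting these equal: 5p + 5 = −8p + 9 ⇒ 13p = 4 ⇒ p = 4/13, and the value is (5)·(4/13) + 5 = 85/13.
For Player II: with q = P(L), equating a1's and a3's payoffs gives 9q + 1 = −4q + 9 ⇒ q = 8/13.

85/13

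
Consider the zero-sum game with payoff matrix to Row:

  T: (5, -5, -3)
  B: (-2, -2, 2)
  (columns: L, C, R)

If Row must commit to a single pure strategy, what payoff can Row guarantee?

Row minima: T → -5, B → -2.
The best of these is -2.

-2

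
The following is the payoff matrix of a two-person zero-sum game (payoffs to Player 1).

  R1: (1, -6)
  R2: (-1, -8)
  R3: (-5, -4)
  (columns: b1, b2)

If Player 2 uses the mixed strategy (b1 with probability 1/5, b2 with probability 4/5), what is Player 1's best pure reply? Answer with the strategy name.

Expected payoff of R1: (1/5)·1 + (4/5)·(-6) = -23/5.
Expected payoff of R2: (1/5)·(-1) + (4/5)·(-8) = -33/5.
Expected payoff of R3: (1/5)·(-5) + (4/5)·(-4) = -21/5.
The largest is -21/5, so Player 1's best response is R3.

R3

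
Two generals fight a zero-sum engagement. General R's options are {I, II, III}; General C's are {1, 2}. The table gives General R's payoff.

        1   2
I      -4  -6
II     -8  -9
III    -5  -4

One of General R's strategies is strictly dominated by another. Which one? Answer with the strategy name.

I gives a strictly higher payoff than II against every column: -4 > -8, -6 > -9.
So II is strictly dominated and General R never plays it.

II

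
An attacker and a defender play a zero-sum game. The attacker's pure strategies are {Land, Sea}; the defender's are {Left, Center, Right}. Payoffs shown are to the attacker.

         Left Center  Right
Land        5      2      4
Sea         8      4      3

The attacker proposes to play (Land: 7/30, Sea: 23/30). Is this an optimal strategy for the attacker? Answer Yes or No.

No

Against Left this mix gives (7/30)·5 + (23/30)·8 = 73/10.
Against Center this mix gives (7/30)·2 + (23/30)·4 = 53/15.
Against Right this mix gives (7/30)·4 + (23/30)·3 = 97/30.
The defender will play Right, holding the attacker to 97/30. Shifting weight toward the row that does better against Right would raise this floor (the equalizing mix achieves 10/3 against both Right and Center), so the proposed strategy is not optimal.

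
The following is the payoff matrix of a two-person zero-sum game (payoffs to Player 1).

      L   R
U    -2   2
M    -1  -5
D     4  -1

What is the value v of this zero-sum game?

2/3

Row minima: U → -2, M → -5, D → -1; maximin = -1.
Column maxima: L → 4, R → 2; minimax = 2.
-1 ≠ 2, so there is no saddle point; optimal play is mixed.
M is strictly dominated by D, so Player 1 never plays it.
On the remaining 2×2 (U, D vs L, R):
Let Player 1 play U with probability p. Expected payoff against L: (-2)p + 4(1−p) = −6p + 4; against R: 2p + (-1)(1−p) = 3p − 1.
Setting these equal: −6p + 4 = 3p − 1 ⇒ −9p = -5 ⇒ p = 5/9, and the value is (-6)·(5/9) + 4 = 2/3.
For Player 2: with q = P(L), equating U's and D's payoffs gives −4q + 2 = 5q − 1 ⇒ q = 1/3.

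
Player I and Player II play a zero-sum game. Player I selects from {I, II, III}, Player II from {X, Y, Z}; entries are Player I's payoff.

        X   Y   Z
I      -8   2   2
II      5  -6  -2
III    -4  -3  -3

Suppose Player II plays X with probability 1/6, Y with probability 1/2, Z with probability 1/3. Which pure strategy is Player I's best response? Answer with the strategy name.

I

Expected payoff of I: (1/6)·(-8) + (1/2)·2 + (1/3)·2 = 1/3.
Expected payoff of II: (1/6)·5 + (1/2)·(-6) + (1/3)·(-2) = -17/6.
Expected payoff of III: (1/6)·(-4) + (1/2)·(-3) + (1/3)·(-3) = -19/6.
The largest is 1/3, so Player I's best response is I.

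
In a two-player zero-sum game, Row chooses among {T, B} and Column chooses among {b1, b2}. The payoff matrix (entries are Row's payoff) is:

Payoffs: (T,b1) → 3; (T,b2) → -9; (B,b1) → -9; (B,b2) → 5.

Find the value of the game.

Row minima: T → -9, B → -9; maximin = -9.
Column maxima: b1 → 3, b2 → 5; minimax = 3.
-9 ≠ 3, so there is no saddle point; optimal play is mixed.
Let Row play T with probability p. Expected payoff against b1: 3p + (-9)(1−p) = 12p − 9; against b2: (-9)p + 5(1−p) = −14p + 5.
Setting these equal: 12p − 9 = −14p + 5 ⇒ 26p = 14 ⇒ p = 7/13, and the value is (12)·(7/13) − 9 = -33/13.
For Column: with q = P(b1), equating T's and B's payoffs gives 12q − 9 = −14q + 5 ⇒ q = 7/13.

-33/13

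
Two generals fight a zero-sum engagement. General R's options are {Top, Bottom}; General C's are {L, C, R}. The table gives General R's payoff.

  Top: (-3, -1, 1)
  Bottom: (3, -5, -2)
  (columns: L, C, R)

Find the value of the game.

-9/5

Row minima: Top → -3, Bottom → -5; maximin = -3.
Column maxima: L → 3, C → -1, R → 1; minimax = -1.
-3 ≠ -1, so there is no saddle point; optimal play is mixed.
R is strictly dominated by C (it gives General R strictly more in every row), so General C never plays it.
On the remaining 2×2 (Top, Bottom vs L, C):
Let General R play Top with probability p. Expected payoff against L: (-3)p + 3(1−p) = −6p + 3; against C: (-1)p + (-5)(1−p) = 4p − 5.
Setting these equal: −6p + 3 = 4p − 5 ⇒ −10p = -8 ⇒ p = 4/5, and the value is (-6)·(4/5) + 3 = -9/5.
For General C: with q = P(L), equating Top's and Bottom's payoffs gives −2q − 1 = 8q − 5 ⇒ q = 2/5.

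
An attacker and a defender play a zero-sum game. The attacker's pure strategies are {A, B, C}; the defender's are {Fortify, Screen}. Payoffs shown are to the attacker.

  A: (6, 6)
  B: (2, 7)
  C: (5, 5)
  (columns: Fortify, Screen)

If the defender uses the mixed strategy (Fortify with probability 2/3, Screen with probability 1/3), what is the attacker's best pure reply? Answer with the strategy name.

A

Expected payoff of A: (2/3)·6 + (1/3)·6 = 6.
Expected payoff of B: (2/3)·2 + (1/3)·7 = 11/3.
Expected payoff of C: (2/3)·5 + (1/3)·5 = 5.
The largest is 6, so the attacker's best response is A.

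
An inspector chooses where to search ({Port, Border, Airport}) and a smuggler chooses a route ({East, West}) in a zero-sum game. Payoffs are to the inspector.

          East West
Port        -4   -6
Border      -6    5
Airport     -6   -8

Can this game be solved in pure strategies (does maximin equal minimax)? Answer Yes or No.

No

Row minima: Port → -6, Border → -6, Airport → -8; maximin = -6.
Column maxima: East → -4, West → 5; minimax = -4.
-6 ≠ -4, so no pure-strategy equilibrium exists.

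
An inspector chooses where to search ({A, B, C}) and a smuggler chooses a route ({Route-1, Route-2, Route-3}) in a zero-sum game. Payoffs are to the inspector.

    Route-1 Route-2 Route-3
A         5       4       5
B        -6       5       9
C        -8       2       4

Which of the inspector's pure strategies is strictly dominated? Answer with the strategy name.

A gives a strictly higher payoff than C against every column: 5 > -8, 4 > 2, 5 > 4.
So C is strictly dominated and the inspector never plays it.

C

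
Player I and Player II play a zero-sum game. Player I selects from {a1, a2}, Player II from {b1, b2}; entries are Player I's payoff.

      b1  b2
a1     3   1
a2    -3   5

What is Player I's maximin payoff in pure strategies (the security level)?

1

Row minima: a1 → 1, a2 → -3.
The best of these is 1.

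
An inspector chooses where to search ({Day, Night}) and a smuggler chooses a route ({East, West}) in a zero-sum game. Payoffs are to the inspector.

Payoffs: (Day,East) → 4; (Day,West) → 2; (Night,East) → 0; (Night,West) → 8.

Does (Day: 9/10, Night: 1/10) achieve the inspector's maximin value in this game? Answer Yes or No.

Against East this mix gives (9/10)·4 + (1/10)·0 = 18/5.
Against West this mix gives (9/10)·2 + (1/10)·8 = 13/5.
The smuggler will play West, holding the inspector to 13/5. Shifting weight toward the row that does better against West would raise this floor (the equalizing mix achieves 16/5 against both West and East), so the proposed strategy is not optimal.

No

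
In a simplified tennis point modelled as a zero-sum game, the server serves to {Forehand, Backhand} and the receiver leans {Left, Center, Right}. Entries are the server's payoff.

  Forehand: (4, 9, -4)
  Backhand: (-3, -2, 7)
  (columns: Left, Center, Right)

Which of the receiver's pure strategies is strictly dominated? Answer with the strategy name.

Center

Left holds the server's payoff strictly below Center in every row: 4 < 9, -3 < -2.
So Center is strictly dominated for the receiver.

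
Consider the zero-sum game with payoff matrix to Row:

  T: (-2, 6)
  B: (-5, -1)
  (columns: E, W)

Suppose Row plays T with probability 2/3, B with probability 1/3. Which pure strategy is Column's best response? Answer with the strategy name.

E

If Column plays E, Row's expected payoff is (2/3)·(-2) + (1/3)·(-5) = -3.
If Column plays W, Row's expected payoff is (2/3)·6 + (1/3)·(-1) = 11/3.
Column minimizes Row's payoff; the smallest is -3, so the best response is E.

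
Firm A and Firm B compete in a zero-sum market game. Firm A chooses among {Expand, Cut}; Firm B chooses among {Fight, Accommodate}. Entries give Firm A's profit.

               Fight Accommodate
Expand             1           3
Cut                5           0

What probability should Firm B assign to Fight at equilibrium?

3/7

Row minima: Expand → 1, Cut → 0; maximin = 1.
Column maxima: Fight → 5, Accommodate → 3; minimax = 3.
1 ≠ 3, so there is no saddle point; optimal play is mixed.
Let Firm A play Expand with probability p. Expected payoff against Fight: 1p + 5(1−p) = −4p + 5; against Accommodate: 3p + 0(1−p) = 3p.
Setting these equal: −4p + 5 = 3p ⇒ −7p = -5 ⇒ p = 5/7, and the value is (-4)·(5/7) + 5 = 15/7.
For Firm B: with q = P(Fight), equating Expand's and Cut's payoffs gives −2q + 3 = 5q ⇒ q = 3/7.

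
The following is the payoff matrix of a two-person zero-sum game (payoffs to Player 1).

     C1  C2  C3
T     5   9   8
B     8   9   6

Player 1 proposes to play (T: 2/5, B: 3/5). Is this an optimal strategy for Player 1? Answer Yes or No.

Against C1 this mix gives (2/5)·5 + (3/5)·8 = 34/5.
Against C2 this mix gives (2/5)·9 + (3/5)·9 = 9.
Against C3 this mix gives (2/5)·8 + (3/5)·6 = 34/5.
All of Player 2's active replies (C1, C3) yield 34/5, and no column does worse for Player 1. The mix makes Player 2 indifferent and guarantees 34/5, so it is optimal.

Yes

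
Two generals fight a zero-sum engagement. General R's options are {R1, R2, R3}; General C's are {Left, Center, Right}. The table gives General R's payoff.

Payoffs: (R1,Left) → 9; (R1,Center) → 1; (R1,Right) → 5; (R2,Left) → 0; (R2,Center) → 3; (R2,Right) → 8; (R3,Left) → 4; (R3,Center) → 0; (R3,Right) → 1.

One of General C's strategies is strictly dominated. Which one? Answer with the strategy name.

Center holds General R's payoff strictly below Right in every row: 1 < 5, 3 < 8, 0 < 1.
So Right is strictly dominated for General C.

Right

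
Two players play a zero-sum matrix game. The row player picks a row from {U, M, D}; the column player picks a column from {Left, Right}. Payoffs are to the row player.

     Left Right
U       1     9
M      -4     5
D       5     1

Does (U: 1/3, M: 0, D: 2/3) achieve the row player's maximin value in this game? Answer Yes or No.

Yes

Against Left this mix gives (1/3)·1 + (2/3)·5 = 11/3.
Against Right this mix gives (1/3)·9 + (2/3)·1 = 11/3.
All of the column player's active replies (Left, Right) yield 11/3, and no column does worse for the row player. The mix makes the column player indifferent and guarantees 11/3, so it is optimal.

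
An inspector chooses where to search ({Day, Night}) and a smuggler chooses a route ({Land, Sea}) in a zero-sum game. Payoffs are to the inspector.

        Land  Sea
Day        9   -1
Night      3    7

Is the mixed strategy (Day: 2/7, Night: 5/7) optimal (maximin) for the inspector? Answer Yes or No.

Against Land this mix gives (2/7)·9 + (5/7)·3 = 33/7.
Against Sea this mix gives (2/7)·(-1) + (5/7)·7 = 33/7.
All of the smuggler's active replies (Land, Sea) yield 33/7, and no column does worse for the inspector. The mix makes the smuggler indifferent and guarantees 33/7, so it is optimal.

Yes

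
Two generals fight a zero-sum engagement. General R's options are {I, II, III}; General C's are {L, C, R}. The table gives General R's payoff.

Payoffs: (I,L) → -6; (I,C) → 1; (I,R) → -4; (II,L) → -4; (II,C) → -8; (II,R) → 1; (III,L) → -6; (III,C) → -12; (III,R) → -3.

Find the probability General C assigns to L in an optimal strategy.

9/11

Row minima: I → -6, II → -8, III → -12; maximin = -6.
Column maxima: L → -4, C → 1, R → 1; minimax = -4.
-6 ≠ -4, so there is no saddle point; optimal play is mixed.
III is strictly dominated by II, so General R never plays it.
R is strictly dominated by L (it gives General R strictly more in every row), so General C never plays it.
On the remaining 2×2 (I, II vs L, C):
Let General R play I with probability p. Expected payoff against L: (-6)p + (-4)(1−p) = −2p − 4; against C: 1p + (-8)(1−p) = 9p − 8.
Setting these equal: −2p − 4 = 9p − 8 ⇒ −11p = -4 ⇒ p = 4/11, and the value is (-2)·(4/11) − 4 = -52/11.
For General C: with q = P(L), equating I's and II's payoffs gives −7q + 1 = 4q − 8 ⇒ q = 9/11.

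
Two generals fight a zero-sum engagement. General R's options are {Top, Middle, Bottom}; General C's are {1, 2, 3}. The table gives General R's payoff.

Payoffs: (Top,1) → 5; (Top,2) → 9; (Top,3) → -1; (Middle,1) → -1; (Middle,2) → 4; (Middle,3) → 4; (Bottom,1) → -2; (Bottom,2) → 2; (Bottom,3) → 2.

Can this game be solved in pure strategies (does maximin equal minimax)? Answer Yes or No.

Row minima: Top → -1, Middle → -1, Bottom → -2; maximin = -1.
Column maxima: 1 → 5, 2 → 9, 3 → 4; minimax = 4.
-1 ≠ 4, so no pure-strategy equilibrium exists.

No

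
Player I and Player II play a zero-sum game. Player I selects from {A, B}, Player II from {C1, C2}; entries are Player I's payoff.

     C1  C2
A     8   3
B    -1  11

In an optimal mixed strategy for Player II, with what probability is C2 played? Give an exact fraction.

9/17

Row minima: A → 3, B → -1; maximin = 3.
Column maxima: C1 → 8, C2 → 11; minimax = 8.
3 ≠ 8, so there is no saddle point; optimal play is mixed.
Let Player I play A with probability p. Expected payoff against C1: 8p + (-1)(1−p) = 9p − 1; against C2: 3p + 11(1−p) = −8p + 11.
Setting these equal: 9p − 1 = −8p + 11 ⇒ 17p = 12 ⇒ p = 12/17, and the value is (9)·(12/17) − 1 = 91/17.
For Player II: with q = P(C1), equating A's and B's payoffs gives 5q + 3 = −12q + 11 ⇒ q = 8/17.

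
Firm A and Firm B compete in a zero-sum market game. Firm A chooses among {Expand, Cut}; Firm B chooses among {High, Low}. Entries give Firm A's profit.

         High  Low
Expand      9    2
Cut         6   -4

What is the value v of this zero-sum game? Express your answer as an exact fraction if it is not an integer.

2

Row minima: Expand → 2, Cut → -4; maximin = 2.
Column maxima: High → 9, Low → 2; minimax = 2.
Since maximin = minimax = 2, there is a saddle point and the value is 2.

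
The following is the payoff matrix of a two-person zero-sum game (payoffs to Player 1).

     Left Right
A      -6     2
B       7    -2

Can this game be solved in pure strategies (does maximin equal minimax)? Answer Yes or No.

No

Row minima: A → -6, B → -2; maximin = -2.
Column maxima: Left → 7, Right → 2; minimax = 2.
-2 ≠ 2, so no pure-strategy equilibrium exists.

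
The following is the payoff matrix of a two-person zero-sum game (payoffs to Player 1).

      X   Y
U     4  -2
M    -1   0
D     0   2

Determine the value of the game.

1

Row minima: U → -2, M → -1, D → 0; maximin = 0.
Column maxima: X → 4, Y → 2; minimax = 2.
0 ≠ 2, so there is no saddle point; optimal play is mixed.
M is strictly dominated by D, so Player 1 never plays it.
On the remaining 2×2 (U, D vs X, Y):
Let Player 1 play U with probability p. Expected payoff against X: 4p + 0(1−p) = 4p; against Y: (-2)p + 2(1−p) = −4p + 2.
Setting these equal: 4p = −4p + 2 ⇒ 8p = 2 ⇒ p = 1/4, and the value is (4)·(1/4) = 1.
For Player 2: with q = P(X), equating U's and D's payoffs gives 6q − 2 = −2q + 2 ⇒ q = 1/2.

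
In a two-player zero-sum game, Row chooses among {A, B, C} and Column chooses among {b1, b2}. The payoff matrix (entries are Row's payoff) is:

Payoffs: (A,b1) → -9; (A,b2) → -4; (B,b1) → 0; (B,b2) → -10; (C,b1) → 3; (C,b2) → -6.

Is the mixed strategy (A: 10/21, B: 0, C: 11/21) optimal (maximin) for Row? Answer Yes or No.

No

Against b1 this mix gives (10/21)·(-9) + (11/21)·3 = -19/7.
Against b2 this mix gives (10/21)·(-4) + (11/21)·(-6) = -106/21.
Column will play b2, holding Row to -106/21. Shifting weight toward the row that does better against b2 would raise this floor (the equalizing mix achieves -33/7 against both b2 and b1), so the proposed strategy is not optimal.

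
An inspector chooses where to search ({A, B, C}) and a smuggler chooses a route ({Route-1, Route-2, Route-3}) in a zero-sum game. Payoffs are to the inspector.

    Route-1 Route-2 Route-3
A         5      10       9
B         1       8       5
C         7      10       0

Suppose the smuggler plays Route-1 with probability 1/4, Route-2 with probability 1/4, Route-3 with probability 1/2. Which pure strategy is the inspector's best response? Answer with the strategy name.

Expected payoff of A: (1/4)·5 + (1/4)·10 + (1/2)·9 = 33/4.
Expected payoff of B: (1/4)·1 + (1/4)·8 + (1/2)·5 = 19/4.
Expected payoff of C: (1/4)·7 + (1/4)·10 + (1/2)·0 = 17/4.
The largest is 33/4, so the inspector's best response is A.

A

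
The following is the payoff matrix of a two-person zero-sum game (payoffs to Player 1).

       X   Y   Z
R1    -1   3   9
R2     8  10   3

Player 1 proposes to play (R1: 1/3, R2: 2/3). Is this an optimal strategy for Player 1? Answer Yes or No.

Against X this mix gives (1/3)·(-1) + (2/3)·8 = 5.
Against Y this mix gives (1/3)·3 + (2/3)·10 = 23/3.
Against Z this mix gives (1/3)·9 + (2/3)·3 = 5.
All of Player 2's active replies (X, Z) yield 5, and no column does worse for Player 1. The mix makes Player 2 indifferent and guarantees 5, so it is optimal.

Yes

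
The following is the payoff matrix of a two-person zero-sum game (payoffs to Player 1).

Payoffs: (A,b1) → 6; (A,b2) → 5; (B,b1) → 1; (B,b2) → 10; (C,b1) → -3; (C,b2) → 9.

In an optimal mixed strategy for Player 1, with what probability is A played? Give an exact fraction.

Row minima: A → 5, B → 1, C → -3; maximin = 5.
Column maxima: b1 → 6, b2 → 10; minimax = 6.
5 ≠ 6, so there is no saddle point; optimal play is mixed.
C is strictly dominated by B, so Player 1 never plays it.
On the remaining 2×2 (A, B vs b1, b2):
Let Player 1 play A with probability p. Expected payoff against b1: 6p + 1(1−p) = 5p + 1; against b2: 5p + 10(1−p) = −5p + 10.
Setting these equal: 5p + 1 = −5p + 10 ⇒ 10p = 9 ⇒ p = 9/10, and the value is (5)·(9/10) + 1 = 11/2.
For Player 2: with q = P(b1), equating A's and B's payoffs gives q + 5 = −9q + 10 ⇒ q = 1/2.

9/10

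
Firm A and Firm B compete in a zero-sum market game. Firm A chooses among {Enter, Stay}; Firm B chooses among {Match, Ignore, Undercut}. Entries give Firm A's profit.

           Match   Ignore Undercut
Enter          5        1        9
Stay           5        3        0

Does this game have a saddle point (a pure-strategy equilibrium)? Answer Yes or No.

No

Row minima: Enter → 1, Stay → 0; maximin = 1.
Column maxima: Match → 5, Ignore → 3, Undercut → 9; minimax = 3.
1 ≠ 3, so no pure-strategy equilibrium exists.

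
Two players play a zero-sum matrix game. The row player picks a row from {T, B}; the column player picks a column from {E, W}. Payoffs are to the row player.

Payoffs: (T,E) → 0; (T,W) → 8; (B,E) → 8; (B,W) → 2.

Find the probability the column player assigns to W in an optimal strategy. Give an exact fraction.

4/7

Row minima: T → 0, B → 2; maximin = 2.
Column maxima: E → 8, W → 8; minimax = 8.
2 ≠ 8, so there is no saddle point; optimal play is mixed.
Let the row player play T with probability p. Expected payoff against E: 0p + 8(1−p) = −8p + 8; against W: 8p + 2(1−p) = 6p + 2.
Setting these equal: −8p + 8 = 6p + 2 ⇒ −14p = -6 ⇒ p = 3/7, and the value is (-8)·(3/7) + 8 = 32/7.
For the column player: with q = P(E), equating T's and B's payoffs gives −8q + 8 = 6q + 2 ⇒ q = 3/7.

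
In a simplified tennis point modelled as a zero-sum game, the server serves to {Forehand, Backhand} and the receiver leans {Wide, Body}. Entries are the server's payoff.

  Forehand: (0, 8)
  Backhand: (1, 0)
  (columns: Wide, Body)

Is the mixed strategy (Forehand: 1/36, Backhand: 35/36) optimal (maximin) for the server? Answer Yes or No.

No

Against Wide this mix gives (1/36)·0 + (35/36)·1 = 35/36.
Against Body this mix gives (1/36)·8 + (35/36)·0 = 2/9.
The receiver will play Body, holding the server to 2/9. Shifting weight toward the row that does better against Body would raise this floor (the equalizing mix achieves 8/9 against both Body and Wide), so the proposed strategy is not optimal.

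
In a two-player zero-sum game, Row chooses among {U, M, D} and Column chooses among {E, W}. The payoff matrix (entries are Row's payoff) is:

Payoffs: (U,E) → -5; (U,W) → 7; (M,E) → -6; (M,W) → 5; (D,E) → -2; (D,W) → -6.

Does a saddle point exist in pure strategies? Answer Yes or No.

No

Row minima: U → -5, M → -6, D → -6; maximin = -5.
Column maxima: E → -2, W → 7; minimax = -2.
-5 ≠ -2, so no pure-strategy equilibrium exists.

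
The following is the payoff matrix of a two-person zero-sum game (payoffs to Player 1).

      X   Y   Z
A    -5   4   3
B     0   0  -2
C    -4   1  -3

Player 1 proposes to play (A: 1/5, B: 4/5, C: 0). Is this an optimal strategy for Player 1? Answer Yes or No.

Against X this mix gives (1/5)·(-5) + (4/5)·0 = -1.
Against Y this mix gives (1/5)·4 + (4/5)·0 = 4/5.
Against Z this mix gives (1/5)·3 + (4/5)·(-2) = -1.
All of Player 2's active replies (X, Z) yield -1, and no column does worse for Player 1. The mix makes Player 2 indifferent and guarantees -1, so it is optimal.

Yes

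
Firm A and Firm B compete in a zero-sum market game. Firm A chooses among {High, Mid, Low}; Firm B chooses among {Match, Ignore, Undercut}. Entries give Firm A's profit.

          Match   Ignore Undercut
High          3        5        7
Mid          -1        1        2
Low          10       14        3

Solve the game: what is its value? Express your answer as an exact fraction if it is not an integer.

61/11

Row minima: High → 3, Mid → -1, Low → 3; maximin = 3.
Column maxima: Match → 10, Ignore → 14, Undercut → 7; minimax = 7.
3 ≠ 7, so there is no saddle point; optimal play is mixed.
Mid is strictly dominated by High, so Firm A never plays it.
Ignore is strictly dominated by Match (it gives Firm A strictly more in every row), so Firm B never plays it.
On the remaining 2×2 (High, Low vs Match, Undercut):
Let Firm A play High with probability p. Expected payoff against Match: 3p + 10(1−p) = −7p + 10; against Undercut: 7p + 3(1−p) = 4p + 3.
Setting these equal: −7p + 10 = 4p + 3 ⇒ −11p = -7 ⇒ p = 7/11, and the value is (-7)·(7/11) + 10 = 61/11.
For Firm B: with q = P(Match), equating High's and Low's payoffs gives −4q + 7 = 7q + 3 ⇒ q = 4/11.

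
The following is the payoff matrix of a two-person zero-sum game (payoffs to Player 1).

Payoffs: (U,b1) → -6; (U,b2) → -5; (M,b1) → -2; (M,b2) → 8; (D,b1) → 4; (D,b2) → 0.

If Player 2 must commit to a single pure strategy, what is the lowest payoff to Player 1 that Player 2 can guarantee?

4

Column maxima: b1 → 4, b2 → 8.
The smallest of these is 4.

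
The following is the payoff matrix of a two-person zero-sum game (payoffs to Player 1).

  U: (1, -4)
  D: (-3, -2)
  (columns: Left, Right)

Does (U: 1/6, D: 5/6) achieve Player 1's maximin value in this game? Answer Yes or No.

Yes

Against Left this mix gives (1/6)·1 + (5/6)·(-3) = -7/3.
Against Right this mix gives (1/6)·(-4) + (5/6)·(-2) = -7/3.
All of Player 2's active replies (Left, Right) yield -7/3, and no column does worse for Player 1. The mix makes Player 2 indifferent and guarantees -7/3, so it is optimal.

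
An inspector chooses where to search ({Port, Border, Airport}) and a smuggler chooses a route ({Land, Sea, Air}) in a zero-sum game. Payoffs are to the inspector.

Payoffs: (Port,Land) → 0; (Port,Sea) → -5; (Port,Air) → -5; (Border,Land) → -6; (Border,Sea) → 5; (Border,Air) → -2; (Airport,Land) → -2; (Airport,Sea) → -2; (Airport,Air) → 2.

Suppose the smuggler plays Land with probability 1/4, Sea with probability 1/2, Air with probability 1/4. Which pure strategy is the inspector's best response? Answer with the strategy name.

Border

Expected payoff of Port: (1/4)·0 + (1/2)·(-5) + (1/4)·(-5) = -15/4.
Expected payoff of Border: (1/4)·(-6) + (1/2)·5 + (1/4)·(-2) = 1/2.
Expected payoff of Airport: (1/4)·(-2) + (1/2)·(-2) + (1/4)·2 = -1.
The largest is 1/2, so the inspector's best response is Border.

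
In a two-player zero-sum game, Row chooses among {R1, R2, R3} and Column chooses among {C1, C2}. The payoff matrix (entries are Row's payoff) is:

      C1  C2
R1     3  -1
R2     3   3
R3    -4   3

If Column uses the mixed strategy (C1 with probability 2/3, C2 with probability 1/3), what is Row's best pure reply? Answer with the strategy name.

Expected payoff of R1: (2/3)·3 + (1/3)·(-1) = 5/3.
Expected payoff of R2: (2/3)·3 + (1/3)·3 = 3.
Expected payoff of R3: (2/3)·(-4) + (1/3)·3 = -5/3.
The largest is 3, so Row's best response is R2.

R2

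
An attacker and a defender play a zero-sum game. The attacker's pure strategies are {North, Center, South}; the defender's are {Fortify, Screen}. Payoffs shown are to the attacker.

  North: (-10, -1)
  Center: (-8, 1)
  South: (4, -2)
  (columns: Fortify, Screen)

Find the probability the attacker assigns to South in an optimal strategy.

Row minima: North → -10, Center → -8, South → -2; maximin = -2.
Column maxima: Fortify → 4, Screen → 1; minimax = 1.
-2 ≠ 1, so there is no saddle point; optimal play is mixed.
North is strictly dominated by Center, so the attacker never plays it.
On the remaining 2×2 (Center, South vs Fortify, Screen):
Let the attacker play Center with probability p. Expected payoff against Fortify: (-8)p + 4(1−p) = −12p + 4; against Screen: 1p + (-2)(1−p) = 3p − 2.
Setting these equal: −12p + 4 = 3p − 2 ⇒ −15p = -6 ⇒ p = 2/5, and the value is (-12)·(2/5) + 4 = -4/5.
For the defender: with q = P(Fortify), equating Center's and South's payoffs gives −9q + 1 = 6q − 2 ⇒ q = 1/5.

3/5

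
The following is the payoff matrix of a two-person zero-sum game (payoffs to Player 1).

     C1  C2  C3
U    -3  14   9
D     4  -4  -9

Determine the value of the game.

Row minima: U → -3, D → -9; maximin = -3.
Column maxima: C1 → 4, C2 → 14, C3 → 9; minimax = 4.
-3 ≠ 4, so there is no saddle point; optimal play is mixed.
C2 is strictly dominated by C3 (it gives Player 1 strictly more in every row), so Player 2 never plays it.
On the remaining 2×2 (U, D vs C1, C3):
Let Player 1 play U with probability p. Expected payoff against C1: (-3)p + 4(1−p) = −7p + 4; against C3: 9p + (-9)(1−p) = 18p − 9.
Setting these equal: −7p + 4 = 18p − 9 ⇒ −25p = -13 ⇒ p = 13/25, and the value is (-7)·(13/25) + 4 = 9/25.
For Player 2: with q = P(C1), equating U's and D's payoffs gives −12q + 9 = 13q − 9 ⇒ q = 18/25.

9/25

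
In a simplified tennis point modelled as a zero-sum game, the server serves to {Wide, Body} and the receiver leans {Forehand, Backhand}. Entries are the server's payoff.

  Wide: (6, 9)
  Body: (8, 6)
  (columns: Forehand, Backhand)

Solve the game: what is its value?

36/5

Row minima: Wide → 6, Body → 6; maximin = 6.
Column maxima: Forehand → 8, Backhand → 9; minimax = 8.
6 ≠ 8, so there is no saddle point; optimal play is mixed.
Let the server play Wide with probability p. Expected payoff against Forehand: 6p + 8(1−p) = −2p + 8; against Backhand: 9p + 6(1−p) = 3p + 6.
Setting these equal: −2p + 8 = 3p + 6 ⇒ −5p = -2 ⇒ p = 2/5, and the value is (-2)·(2/5) + 8 = 36/5.
For the receiver: with q = P(Forehand), equating Wide's and Body's payoffs gives −3q + 9 = 2q + 6 ⇒ q = 3/5.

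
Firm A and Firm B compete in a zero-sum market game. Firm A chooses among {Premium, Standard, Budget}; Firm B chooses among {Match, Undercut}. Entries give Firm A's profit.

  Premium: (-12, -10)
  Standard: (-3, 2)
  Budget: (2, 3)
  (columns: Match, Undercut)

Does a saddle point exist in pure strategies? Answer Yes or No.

Yes

Row minima: Premium → -12, Standard → -3, Budget → 2; maximin = 2.
Column maxima: Match → 2, Undercut → 3; minimax = 2.
maximin = minimax = 2, so a saddle point exists.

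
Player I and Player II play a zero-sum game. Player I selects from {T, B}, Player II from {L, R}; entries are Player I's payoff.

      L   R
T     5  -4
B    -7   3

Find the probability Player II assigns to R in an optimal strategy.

12/19

Row minima: T → -4, B → -7; maximin = -4.
Column maxima: L → 5, R → 3; minimax = 3.
-4 ≠ 3, so there is no saddle point; optimal play is mixed.
Let Player I play T with probability p. Expected payoff against L: 5p + (-7)(1−p) = 12p − 7; against R: (-4)p + 3(1−p) = −7p + 3.
Setting these equal: 12p − 7 = −7p + 3 ⇒ 19p = 10 ⇒ p = 10/19, and the value is (12)·(10/19) − 7 = -13/19.
For Player II: with q = P(L), equating T's and B's payoffs gives 9q − 4 = −10q + 3 ⇒ q = 7/19.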